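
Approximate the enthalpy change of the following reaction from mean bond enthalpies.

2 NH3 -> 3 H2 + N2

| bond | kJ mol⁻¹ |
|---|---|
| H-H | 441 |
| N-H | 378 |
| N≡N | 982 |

Bonds broken (reactants):
  N-H: 6 × 378 = 2268
  Σ(broken) = 2268 kJ
Bonds formed (products):
  H-H: 3 × 441 = 1323
  N≡N: 1 × 982 = 982
  Σ(formed) = 2305 kJ
ΔH = Σ(broken) − Σ(formed) = 2268 − 2305 = −37 kJ

ΔH ≈ −37 kJ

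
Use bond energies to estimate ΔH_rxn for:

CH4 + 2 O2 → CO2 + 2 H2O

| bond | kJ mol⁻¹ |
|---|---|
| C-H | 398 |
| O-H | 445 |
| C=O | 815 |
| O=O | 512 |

Bonds broken (reactants):
  C-H: 4 × 398 = 1592
  O=O: 2 × 512 = 1024
  Σ(broken) = 2616 kJ
Bonds formed (products):
  C=O: 2 × 815 = 1630
  O-H: 4 × 445 = 1780
  Σ(formed) = 3410 kJ
ΔH = Σ(broken) − Σ(formed) = 2616 − 3410 = −794 kJ

ΔH ≈ −794 kJ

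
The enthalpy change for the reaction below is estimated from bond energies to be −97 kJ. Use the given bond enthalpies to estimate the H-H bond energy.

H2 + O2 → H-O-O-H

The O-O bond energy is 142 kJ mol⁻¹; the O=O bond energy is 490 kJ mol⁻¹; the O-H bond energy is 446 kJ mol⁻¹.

Let D be the H-H bond energy.
Σ(broken) = 1×D + 1×490 = 490 + D
Σ(formed) = 2×446 + 1×142 = 1034
ΔH = Σ(broken) − Σ(formed) = (490 + D) − (1034) = −544 + D
Setting this equal to −97 kJ gives D = 447 kJ/mol.

D(H-H) ≈ 447 kJ/mol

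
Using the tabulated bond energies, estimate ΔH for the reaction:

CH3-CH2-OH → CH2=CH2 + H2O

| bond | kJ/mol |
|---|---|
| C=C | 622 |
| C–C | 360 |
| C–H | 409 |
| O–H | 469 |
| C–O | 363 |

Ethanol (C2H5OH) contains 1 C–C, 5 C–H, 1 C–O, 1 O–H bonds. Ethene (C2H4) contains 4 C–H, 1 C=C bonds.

ΔH ≈ +41 kJ

Bonds broken (reactants):
  C–C: 1 × 360 = 360
  C–H: 5 × 409 = 2045
  C–O: 1 × 363 = 363
  O–H: 1 × 469 = 469
  Σ(broken) = 3237 kJ
Bonds formed (products):
  C–H: 4 × 409 = 1636
  C=C: 1 × 622 = 622
  O–H: 2 × 469 = 938
  Σ(formed) = 3196 kJ
ΔH = Σ(broken) − Σ(formed) = 3237 − 3196 = +41 kJ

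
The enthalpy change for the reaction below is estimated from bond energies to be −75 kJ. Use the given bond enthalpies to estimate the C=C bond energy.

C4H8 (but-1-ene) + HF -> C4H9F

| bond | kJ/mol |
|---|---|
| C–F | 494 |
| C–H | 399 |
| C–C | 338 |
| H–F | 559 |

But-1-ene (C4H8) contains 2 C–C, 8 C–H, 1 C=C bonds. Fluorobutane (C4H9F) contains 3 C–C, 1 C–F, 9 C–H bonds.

Let D be the C=C bond energy.
Σ(broken) = 2×338 + 8×399 + 1×D + 1×559 = 4427 + D
Σ(formed) = 3×338 + 1×494 + 9×399 = 5099
ΔH = Σ(broken) − Σ(formed) = (4427 + D) − (5099) = −672 + D
Setting this equal to −75 kJ gives D = 597 kJ/mol.

D(C=C) ≈ 597 kJ/mol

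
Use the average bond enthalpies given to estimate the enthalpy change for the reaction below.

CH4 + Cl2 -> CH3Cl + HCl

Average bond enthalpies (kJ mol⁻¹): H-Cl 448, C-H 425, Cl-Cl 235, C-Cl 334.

ΔH ≈ −122 kJ

Bonds broken (reactants):
  C-H: 4 × 425 = 1700
  Cl-Cl: 1 × 235 = 235
  Σ(broken) = 1935 kJ
Bonds formed (products):
  C-Cl: 1 × 334 = 334
  C-H: 3 × 425 = 1275
  H-Cl: 1 × 448 = 448
  Σ(formed) = 2057 kJ
ΔH = Σ(broken) − Σ(formed) = 1935 − 2057 = −122 kJ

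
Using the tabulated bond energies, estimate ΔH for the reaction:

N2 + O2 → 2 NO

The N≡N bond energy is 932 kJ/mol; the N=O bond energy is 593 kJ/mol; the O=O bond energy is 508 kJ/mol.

ΔH ≈ +254 kJ

Bonds broken (reactants):
  N≡N: 1 × 932 = 932
  O=O: 1 × 508 = 508
  Σ(broken) = 1440 kJ
Bonds formed (products):
  N=O: 2 × 593 = 1186
  Σ(formed) = 1186 kJ
ΔH = Σ(broken) − Σ(formed) = 1440 − 1186 = +254 kJ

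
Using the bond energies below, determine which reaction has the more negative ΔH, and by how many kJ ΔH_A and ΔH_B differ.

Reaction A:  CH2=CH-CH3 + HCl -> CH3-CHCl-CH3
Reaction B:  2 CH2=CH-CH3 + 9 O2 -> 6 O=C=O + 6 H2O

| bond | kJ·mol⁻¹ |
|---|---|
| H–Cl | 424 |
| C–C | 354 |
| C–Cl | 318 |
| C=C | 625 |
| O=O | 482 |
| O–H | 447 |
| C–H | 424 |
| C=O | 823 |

Reaction A:
  Bonds broken (reactants):
    C–C: 1 × 354 = 354
    C–H: 6 × 424 = 2544
    C=C: 1 × 625 = 625
    H–Cl: 1 × 424 = 424
    Σ(broken) = 3947 kJ
  Bonds formed (products):
    C–C: 2 × 354 = 708
    C–Cl: 1 × 318 = 318
    C–H: 7 × 424 = 2968
    Σ(formed) = 3994 kJ
  ΔH_A = 3947 − 3994 = −47 kJ
Reaction B:
  Bonds broken (reactants):
    C–C: 2 × 354 = 708
    C–H: 12 × 424 = 5088
    C=C: 2 × 625 = 1250
    O=O: 9 × 482 = 4338
    Σ(broken) = 11384 kJ
  Bonds formed (products):
    C=O: 12 × 823 = 9876
    O–H: 12 × 447 = 5364
    Σ(formed) = 15240 kJ
  ΔH_B = 11384 − 15240 = −3856 kJ
ΔH_A − ΔH_B = +3809 kJ, so reaction B has the more negative ΔH; |ΔH_A − ΔH_B| = 3809 kJ.

Reaction B, by 3809 kJ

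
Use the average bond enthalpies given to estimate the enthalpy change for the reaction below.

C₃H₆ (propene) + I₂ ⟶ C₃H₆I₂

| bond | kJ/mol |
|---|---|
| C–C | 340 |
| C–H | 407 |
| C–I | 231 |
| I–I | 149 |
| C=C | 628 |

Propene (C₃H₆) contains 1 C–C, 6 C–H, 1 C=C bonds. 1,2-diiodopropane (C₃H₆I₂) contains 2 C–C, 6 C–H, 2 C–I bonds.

Bonds broken (reactants):
  C–C: 1 × 340 = 340
  C–H: 6 × 407 = 2442
  C=C: 1 × 628 = 628
  I–I: 1 × 149 = 149
  Σ(broken) = 3559 kJ
Bonds formed (products):
  C–C: 2 × 340 = 680
  C–H: 6 × 407 = 2442
  C–I: 2 × 231 = 462
  Σ(formed) = 3584 kJ
ΔH = Σ(broken) − Σ(formed) = 3559 − 3584 = −25 kJ

ΔH ≈ −25 kJ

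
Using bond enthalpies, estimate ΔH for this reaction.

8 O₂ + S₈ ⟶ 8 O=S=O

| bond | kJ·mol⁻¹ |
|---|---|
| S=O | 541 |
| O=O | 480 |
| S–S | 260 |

Bonds broken (reactants):
  O=O: 8 × 480 = 3840
  S–S: 8 × 260 = 2080
  Σ(broken) = 5920 kJ
Bonds formed (products):
  S=O: 16 × 541 = 8656
  Σ(formed) = 8656 kJ
ΔH = Σ(broken) − Σ(formed) = 5920 − 8656 = −2736 kJ

ΔH ≈ −2736 kJ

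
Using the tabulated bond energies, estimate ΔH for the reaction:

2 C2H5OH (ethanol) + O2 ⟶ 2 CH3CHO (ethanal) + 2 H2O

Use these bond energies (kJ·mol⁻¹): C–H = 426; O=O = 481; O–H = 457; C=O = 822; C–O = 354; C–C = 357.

Bonds broken (reactants):
  C–C: 2 × 357 = 714
  C–H: 10 × 426 = 4260
  C–O: 2 × 354 = 708
  O–H: 2 × 457 = 914
  O=O: 1 × 481 = 481
  Σ(broken) = 7077 kJ
Bonds formed (products):
  C–C: 2 × 357 = 714
  C–H: 8 × 426 = 3408
  C=O: 2 × 822 = 1644
  O–H: 4 × 457 = 1828
  Σ(formed) = 7594 kJ
ΔH = Σ(broken) − Σ(formed) = 7077 − 7594 = −517 kJ

ΔH ≈ −517 kJ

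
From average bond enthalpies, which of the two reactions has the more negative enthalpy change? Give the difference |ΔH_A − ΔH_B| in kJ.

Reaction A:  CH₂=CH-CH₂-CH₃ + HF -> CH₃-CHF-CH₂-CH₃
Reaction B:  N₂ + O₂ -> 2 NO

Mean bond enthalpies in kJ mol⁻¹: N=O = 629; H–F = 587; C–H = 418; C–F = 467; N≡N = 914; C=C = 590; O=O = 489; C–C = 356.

Reaction A, by 209 kJ

Reaction A:
  Bonds broken (reactants):
    C–C: 2 × 356 = 712
    C–H: 8 × 418 = 3344
    C=C: 1 × 590 = 590
    H–F: 1 × 587 = 587
    Σ(broken) = 5233 kJ
  Bonds formed (products):
    C–C: 3 × 356 = 1068
    C–F: 1 × 467 = 467
    C–H: 9 × 418 = 3762
    Σ(formed) = 5297 kJ
  ΔH_A = 5233 − 5297 = −64 kJ
Reaction B:
  Bonds broken (reactants):
    N≡N: 1 × 914 = 914
    O=O: 1 × 489 = 489
    Σ(broken) = 1403 kJ
  Bonds formed (products):
    N=O: 2 × 629 = 1258
    Σ(formed) = 1258 kJ
  ΔH_B = 1403 − 1258 = +145 kJ
ΔH_A − ΔH_B = −209 kJ, so reaction A has the more negative ΔH; |ΔH_A − ΔH_B| = 209 kJ.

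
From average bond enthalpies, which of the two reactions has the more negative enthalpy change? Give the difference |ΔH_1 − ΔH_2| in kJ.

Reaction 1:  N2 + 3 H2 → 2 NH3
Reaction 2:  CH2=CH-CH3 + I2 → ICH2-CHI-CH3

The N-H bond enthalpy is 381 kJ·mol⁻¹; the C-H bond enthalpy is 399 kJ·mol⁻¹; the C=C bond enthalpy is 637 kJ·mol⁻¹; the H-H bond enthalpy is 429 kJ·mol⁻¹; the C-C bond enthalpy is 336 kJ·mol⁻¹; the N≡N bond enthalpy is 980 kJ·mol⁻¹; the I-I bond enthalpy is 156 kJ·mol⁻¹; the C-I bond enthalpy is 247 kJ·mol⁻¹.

Reaction 1:
  Bonds broken (reactants):
    H-H: 3 × 429 = 1287
    N≡N: 1 × 980 = 980
    Σ(broken) = 2267 kJ
  Bonds formed (products):
    N-H: 6 × 381 = 2286
    Σ(formed) = 2286 kJ
  ΔH_1 = 2267 − 2286 = −19 kJ
Reaction 2:
  Bonds broken (reactants):
    C-C: 1 × 336 = 336
    C-H: 6 × 399 = 2394
    C=C: 1 × 637 = 637
    I-I: 1 × 156 = 156
    Σ(broken) = 3523 kJ
  Bonds formed (products):
    C-C: 2 × 336 = 672
    C-H: 6 × 399 = 2394
    C-I: 2 × 247 = 494
    Σ(formed) = 3560 kJ
  ΔH_2 = 3523 − 3560 = −37 kJ
ΔH_1 − ΔH_2 = +18 kJ, so reaction 2 has the more negative ΔH; |ΔH_1 − ΔH_2| = 18 kJ.

Reaction 2, by 18 kJ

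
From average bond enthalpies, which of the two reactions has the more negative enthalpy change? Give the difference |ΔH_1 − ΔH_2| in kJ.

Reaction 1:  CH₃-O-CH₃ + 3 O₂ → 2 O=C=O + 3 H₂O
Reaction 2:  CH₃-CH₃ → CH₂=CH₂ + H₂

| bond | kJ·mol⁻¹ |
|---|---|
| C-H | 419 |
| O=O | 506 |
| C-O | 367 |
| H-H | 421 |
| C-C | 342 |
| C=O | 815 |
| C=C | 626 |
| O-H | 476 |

Reaction 1:
  Bonds broken (reactants):
    C-H: 6 × 419 = 2514
    C-O: 2 × 367 = 734
    O=O: 3 × 506 = 1518
    Σ(broken) = 4766 kJ
  Bonds formed (products):
    C=O: 4 × 815 = 3260
    O-H: 6 × 476 = 2856
    Σ(formed) = 6116 kJ
  ΔH_1 = 4766 − 6116 = −1350 kJ
Reaction 2:
  Bonds broken (reactants):
    C-C: 1 × 342 = 342
    C-H: 6 × 419 = 2514
    Σ(broken) = 2856 kJ
  Bonds formed (products):
    C-H: 4 × 419 = 1676
    C=C: 1 × 626 = 626
    H-H: 1 × 421 = 421
    Σ(formed) = 2723 kJ
  ΔH_2 = 2856 − 2723 = +133 kJ
ΔH_1 − ΔH_2 = −1483 kJ, so reaction 1 has the more negative ΔH; |ΔH_1 − ΔH_2| = 1483 kJ.

Reaction 1, by 1483 kJ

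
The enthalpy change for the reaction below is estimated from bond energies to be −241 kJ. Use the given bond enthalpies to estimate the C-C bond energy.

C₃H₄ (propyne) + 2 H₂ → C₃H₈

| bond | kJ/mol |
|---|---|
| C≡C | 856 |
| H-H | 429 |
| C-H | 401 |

Let D be the C-C bond energy.
Σ(broken) = 1×856 + 1×D + 4×401 + 2×429 = 3318 + D
Σ(formed) = 2×D + 8×401 = 3208 + 2D
ΔH = Σ(broken) − Σ(formed) = (3318 + D) − (3208 + 2D) = +110 − D
Setting this equal to −241 kJ gives D = 351 kJ/mol.

D(C-C) ≈ 351 kJ/mol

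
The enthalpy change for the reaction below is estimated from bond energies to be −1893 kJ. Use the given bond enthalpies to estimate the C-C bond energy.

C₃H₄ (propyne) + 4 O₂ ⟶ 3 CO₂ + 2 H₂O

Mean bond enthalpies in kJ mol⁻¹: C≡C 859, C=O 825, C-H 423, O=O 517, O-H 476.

D(C-C) ≈ 342 kJ/mol

Let D be the C-C bond energy.
Σ(broken) = 1×859 + 1×D + 4×423 + 4×517 = 4619 + D
Σ(formed) = 6×825 + 4×476 = 6854
ΔH = Σ(broken) − Σ(formed) = (4619 + D) − (6854) = −2235 + D
Setting this equal to −1893 kJ gives D = 342 kJ/mol.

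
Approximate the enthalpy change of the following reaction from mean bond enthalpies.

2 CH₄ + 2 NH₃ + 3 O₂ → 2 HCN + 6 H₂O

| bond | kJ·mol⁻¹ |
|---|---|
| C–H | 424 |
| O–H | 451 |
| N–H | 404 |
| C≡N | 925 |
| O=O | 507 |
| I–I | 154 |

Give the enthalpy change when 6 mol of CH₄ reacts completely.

Bonds broken (reactants):
  C–H: 8 × 424 = 3392
  N–H: 6 × 404 = 2424
  O=O: 3 × 507 = 1521
  Σ(broken) = 7337 kJ
Bonds formed (products):
  C≡N: 2 × 925 = 1850
  C–H: 2 × 424 = 848
  O–H: 12 × 451 = 5412
  Σ(formed) = 8110 kJ
ΔH = Σ(broken) − Σ(formed) = 7337 − 8110 = −773 kJ
For 3× the reaction as written: 3 × (−773) = −2319 kJ

ΔH = −2319 kJ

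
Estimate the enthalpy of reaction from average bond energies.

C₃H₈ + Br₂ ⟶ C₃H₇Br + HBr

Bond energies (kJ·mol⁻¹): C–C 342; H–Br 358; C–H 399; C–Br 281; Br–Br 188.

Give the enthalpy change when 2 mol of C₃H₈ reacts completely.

ΔH = −104 kJ

Bonds broken (reactants):
  Br–Br: 1 × 188 = 188
  C–C: 2 × 342 = 684
  C–H: 8 × 399 = 3192
  Σ(broken) = 4064 kJ
Bonds formed (products):
  C–Br: 1 × 281 = 281
  C–C: 2 × 342 = 684
  C–H: 7 × 399 = 2793
  H–Br: 1 × 358 = 358
  Σ(formed) = 4116 kJ
ΔH = Σ(broken) − Σ(formed) = 4064 − 4116 = −52 kJ
For 2× the reaction as written: 2 × (−52) = −104 kJ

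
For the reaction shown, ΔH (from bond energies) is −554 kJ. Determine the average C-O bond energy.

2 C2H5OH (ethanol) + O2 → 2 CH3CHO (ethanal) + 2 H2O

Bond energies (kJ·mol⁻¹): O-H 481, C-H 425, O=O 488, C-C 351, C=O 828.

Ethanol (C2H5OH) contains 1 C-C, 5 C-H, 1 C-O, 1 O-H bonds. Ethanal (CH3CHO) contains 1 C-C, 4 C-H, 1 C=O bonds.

Let D be the C-O bond energy.
Σ(broken) = 2×351 + 10×425 + 2×D + 2×481 + 1×488 = 6402 + 2D
Σ(formed) = 2×351 + 8×425 + 2×828 + 4×481 = 7682
ΔH = Σ(broken) − Σ(formed) = (6402 + 2D) − (7682) = −1280 + 2D
Setting this equal to −554 kJ gives 2D = 726, so D = 363 kJ/mol.

D(C-O) ≈ 363 kJ/mol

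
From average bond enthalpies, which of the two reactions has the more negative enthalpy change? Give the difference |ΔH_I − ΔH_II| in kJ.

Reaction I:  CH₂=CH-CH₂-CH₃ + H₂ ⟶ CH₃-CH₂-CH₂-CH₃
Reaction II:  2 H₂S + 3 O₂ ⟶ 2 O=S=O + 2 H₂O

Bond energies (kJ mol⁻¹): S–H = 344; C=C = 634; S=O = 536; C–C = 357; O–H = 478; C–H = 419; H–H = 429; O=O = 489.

Reaction I:
  Bonds broken (reactants):
    C–C: 2 × 357 = 714
    C–H: 8 × 419 = 3352
    C=C: 1 × 634 = 634
    H–H: 1 × 429 = 429
    Σ(broken) = 5129 kJ
  Bonds formed (products):
    C–C: 3 × 357 = 1071
    C–H: 10 × 419 = 4190
    Σ(formed) = 5261 kJ
  ΔH_I = 5129 − 5261 = −132 kJ
Reaction II:
  Bonds broken (reactants):
    O=O: 3 × 489 = 1467
    S–H: 4 × 344 = 1376
    Σ(broken) = 2843 kJ
  Bonds formed (products):
    O–H: 4 × 478 = 1912
    S=O: 4 × 536 = 2144
    Σ(formed) = 4056 kJ
  ΔH_II = 2843 − 4056 = −1213 kJ
ΔH_I − ΔH_II = +1081 kJ, so reaction II has the more negative ΔH; |ΔH_I − ΔH_II| = 1081 kJ.

Reaction II, by 1081 kJ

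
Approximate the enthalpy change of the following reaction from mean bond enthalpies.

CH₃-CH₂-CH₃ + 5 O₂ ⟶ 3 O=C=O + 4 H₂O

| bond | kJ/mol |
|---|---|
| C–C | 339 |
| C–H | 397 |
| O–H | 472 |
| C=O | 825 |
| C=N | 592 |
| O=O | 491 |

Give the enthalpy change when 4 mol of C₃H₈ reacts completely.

Bonds broken (reactants):
  C–C: 2 × 339 = 678
  C–H: 8 × 397 = 3176
  O=O: 5 × 491 = 2455
  Σ(broken) = 6309 kJ
Bonds formed (products):
  C=O: 6 × 825 = 4950
  O–H: 8 × 472 = 3776
  Σ(formed) = 8726 kJ
ΔH = Σ(broken) − Σ(formed) = 6309 − 8726 = −2417 kJ
For 4× the reaction as written: 4 × (−2417) = −9668 kJ

ΔH = −9668 kJ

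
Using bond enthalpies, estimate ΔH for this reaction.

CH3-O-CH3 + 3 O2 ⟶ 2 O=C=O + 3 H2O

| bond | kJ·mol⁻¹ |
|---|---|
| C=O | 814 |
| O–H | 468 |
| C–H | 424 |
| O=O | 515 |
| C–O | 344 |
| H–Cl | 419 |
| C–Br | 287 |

ΔH ≈ −1287 kJ

Bonds broken (reactants):
  C–H: 6 × 424 = 2544
  C–O: 2 × 344 = 688
  O=O: 3 × 515 = 1545
  Σ(broken) = 4777 kJ
Bonds formed (products):
  C=O: 4 × 814 = 3256
  O–H: 6 × 468 = 2808
  Σ(formed) = 6064 kJ
ΔH = Σ(broken) − Σ(formed) = 4777 − 6064 = −1287 kJ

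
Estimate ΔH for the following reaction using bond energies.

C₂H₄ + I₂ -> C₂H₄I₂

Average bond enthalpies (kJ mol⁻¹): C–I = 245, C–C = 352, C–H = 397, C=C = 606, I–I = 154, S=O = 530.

Bonds broken (reactants):
  C–H: 4 × 397 = 1588
  C=C: 1 × 606 = 606
  I–I: 1 × 154 = 154
  Σ(broken) = 2348 kJ
Bonds formed (products):
  C–C: 1 × 352 = 352
  C–H: 4 × 397 = 1588
  C–I: 2 × 245 = 490
  Σ(formed) = 2430 kJ
ΔH = Σ(broken) − Σ(formed) = 2348 − 2430 = −82 kJ

ΔH ≈ −82 kJ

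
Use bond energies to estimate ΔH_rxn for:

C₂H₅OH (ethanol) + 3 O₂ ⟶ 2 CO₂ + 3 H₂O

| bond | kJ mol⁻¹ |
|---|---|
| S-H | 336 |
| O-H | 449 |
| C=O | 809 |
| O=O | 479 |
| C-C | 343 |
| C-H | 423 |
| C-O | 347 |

Bonds broken (reactants):
  C-C: 1 × 343 = 343
  C-H: 5 × 423 = 2115
  C-O: 1 × 347 = 347
  O-H: 1 × 449 = 449
  O=O: 3 × 479 = 1437
  Σ(broken) = 4691 kJ
Bonds formed (products):
  C=O: 4 × 809 = 3236
  O-H: 6 × 449 = 2694
  Σ(formed) = 5930 kJ
ΔH = Σ(broken) − Σ(formed) = 4691 − 5930 = −1239 kJ

ΔH ≈ −1239 kJ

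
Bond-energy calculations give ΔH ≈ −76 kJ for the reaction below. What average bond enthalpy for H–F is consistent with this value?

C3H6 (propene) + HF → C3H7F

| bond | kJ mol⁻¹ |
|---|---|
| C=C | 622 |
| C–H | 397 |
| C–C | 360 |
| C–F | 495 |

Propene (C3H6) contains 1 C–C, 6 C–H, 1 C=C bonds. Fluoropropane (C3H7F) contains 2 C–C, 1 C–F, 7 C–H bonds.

D(H–F) ≈ 554 kJ/mol

Let D be the H–F bond energy.
Σ(broken) = 1×360 + 6×397 + 1×622 + 1×D = 3364 + D
Σ(formed) = 2×360 + 1×495 + 7×397 = 3994
ΔH = Σ(broken) − Σ(formed) = (3364 + D) − (3994) = −630 + D
Setting this equal to −76 kJ gives D = 554 kJ/mol.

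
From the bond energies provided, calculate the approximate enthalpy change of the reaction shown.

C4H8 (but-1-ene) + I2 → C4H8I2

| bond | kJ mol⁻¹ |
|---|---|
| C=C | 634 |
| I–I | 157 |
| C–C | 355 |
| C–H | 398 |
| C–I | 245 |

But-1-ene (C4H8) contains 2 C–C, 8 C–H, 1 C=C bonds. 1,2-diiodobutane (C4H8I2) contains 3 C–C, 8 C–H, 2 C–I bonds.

Bonds broken (reactants):
  C–C: 2 × 355 = 710
  C–H: 8 × 398 = 3184
  C=C: 1 × 634 = 634
  I–I: 1 × 157 = 157
  Σ(broken) = 4685 kJ
Bonds formed (products):
  C–C: 3 × 355 = 1065
  C–H: 8 × 398 = 3184
  C–I: 2 × 245 = 490
  Σ(formed) = 4739 kJ
ΔH = Σ(broken) − Σ(formed) = 4685 − 4739 = −54 kJ

ΔH ≈ −54 kJ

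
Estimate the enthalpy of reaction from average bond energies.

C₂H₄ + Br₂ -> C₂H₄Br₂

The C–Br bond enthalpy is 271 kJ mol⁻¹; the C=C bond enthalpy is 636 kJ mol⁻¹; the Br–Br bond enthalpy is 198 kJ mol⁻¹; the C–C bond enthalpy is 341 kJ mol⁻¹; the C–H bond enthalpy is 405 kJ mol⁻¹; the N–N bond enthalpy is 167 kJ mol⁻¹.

ΔH ≈ −49 kJ

Bonds broken (reactants):
  Br–Br: 1 × 198 = 198
  C–H: 4 × 405 = 1620
  C=C: 1 × 636 = 636
  Σ(broken) = 2454 kJ
Bonds formed (products):
  C–Br: 2 × 271 = 542
  C–C: 1 × 341 = 341
  C–H: 4 × 405 = 1620
  Σ(formed) = 2503 kJ
ΔH = Σ(broken) − Σ(formed) = 2454 − 2503 = −49 kJ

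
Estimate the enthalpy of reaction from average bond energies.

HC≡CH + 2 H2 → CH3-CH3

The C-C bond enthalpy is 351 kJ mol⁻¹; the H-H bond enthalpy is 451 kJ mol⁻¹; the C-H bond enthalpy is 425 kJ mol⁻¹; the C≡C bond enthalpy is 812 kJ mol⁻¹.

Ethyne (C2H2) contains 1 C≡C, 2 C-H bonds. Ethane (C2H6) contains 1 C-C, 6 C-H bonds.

Bonds broken (reactants):
  C≡C: 1 × 812 = 812
  C-H: 2 × 425 = 850
  H-H: 2 × 451 = 902
  Σ(broken) = 2564 kJ
Bonds formed (products):
  C-C: 1 × 351 = 351
  C-H: 6 × 425 = 2550
  Σ(formed) = 2901 kJ
ΔH = Σ(broken) − Σ(formed) = 2564 − 2901 = −337 kJ

ΔH ≈ −337 kJ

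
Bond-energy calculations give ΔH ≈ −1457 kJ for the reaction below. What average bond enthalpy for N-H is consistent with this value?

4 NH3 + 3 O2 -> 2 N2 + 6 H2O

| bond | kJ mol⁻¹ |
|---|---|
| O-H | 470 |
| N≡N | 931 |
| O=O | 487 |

D(N-H) ≈ 382 kJ/mol

Let D be the N-H bond energy.
Σ(broken) = 12×D + 3×487 = 1461 + 12D
Σ(formed) = 2×931 + 12×470 = 7502
ΔH = Σ(broken) − Σ(formed) = (1461 + 12D) − (7502) = −6041 + 12D
Setting this equal to −1457 kJ gives 12D = 4584, so D = 382 kJ/mol.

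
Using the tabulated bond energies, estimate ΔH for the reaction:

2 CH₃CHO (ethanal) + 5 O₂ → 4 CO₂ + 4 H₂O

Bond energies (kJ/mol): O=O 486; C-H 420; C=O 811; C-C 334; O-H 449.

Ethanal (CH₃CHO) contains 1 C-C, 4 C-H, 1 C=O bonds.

Bonds broken (reactants):
  C-C: 2 × 334 = 668
  C-H: 8 × 420 = 3360
  C=O: 2 × 811 = 1622
  O=O: 5 × 486 = 2430
  Σ(broken) = 8080 kJ
Bonds formed (products):
  C=O: 8 × 811 = 6488
  O-H: 8 × 449 = 3592
  Σ(formed) = 10080 kJ
ΔH = Σ(broken) − Σ(formed) = 8080 − 10080 = −2000 kJ

ΔH ≈ −2000 kJ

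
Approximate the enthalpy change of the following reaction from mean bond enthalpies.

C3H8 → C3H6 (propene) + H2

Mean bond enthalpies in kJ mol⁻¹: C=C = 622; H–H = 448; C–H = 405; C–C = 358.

Bonds broken (reactants):
  C–C: 2 × 358 = 716
  C–H: 8 × 405 = 3240
  Σ(broken) = 3956 kJ
Bonds formed (products):
  C–C: 1 × 358 = 358
  C–H: 6 × 405 = 2430
  C=C: 1 × 622 = 622
  H–H: 1 × 448 = 448
  Σ(formed) = 3858 kJ
ΔH = Σ(broken) − Σ(formed) = 3956 − 3858 = +98 kJ

ΔH ≈ +98 kJ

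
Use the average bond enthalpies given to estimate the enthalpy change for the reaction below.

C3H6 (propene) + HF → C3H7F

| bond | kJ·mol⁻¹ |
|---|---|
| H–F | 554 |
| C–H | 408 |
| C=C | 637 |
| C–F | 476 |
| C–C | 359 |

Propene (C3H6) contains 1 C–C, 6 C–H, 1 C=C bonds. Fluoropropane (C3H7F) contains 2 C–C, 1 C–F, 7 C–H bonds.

Bonds broken (reactants):
  C–C: 1 × 359 = 359
  C–H: 6 × 408 = 2448
  C=C: 1 × 637 = 637
  H–F: 1 × 554 = 554
  Σ(broken) = 3998 kJ
Bonds formed (products):
  C–C: 2 × 359 = 718
  C–F: 1 × 476 = 476
  C–H: 7 × 408 = 2856
  Σ(formed) = 4050 kJ
ΔH = Σ(broken) − Σ(formed) = 3998 − 4050 = −52 kJ

ΔH ≈ −52 kJ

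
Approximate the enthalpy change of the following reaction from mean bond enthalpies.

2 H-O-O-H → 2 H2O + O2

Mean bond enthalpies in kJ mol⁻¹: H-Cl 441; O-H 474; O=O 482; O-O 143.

ΔH ≈ −196 kJ

Bonds broken (reactants):
  O-H: 4 × 474 = 1896
  O-O: 2 × 143 = 286
  Σ(broken) = 2182 kJ
Bonds formed (products):
  O-H: 4 × 474 = 1896
  O=O: 1 × 482 = 482
  Σ(formed) = 2378 kJ
ΔH = Σ(broken) − Σ(formed) = 2182 − 2378 = −196 kJ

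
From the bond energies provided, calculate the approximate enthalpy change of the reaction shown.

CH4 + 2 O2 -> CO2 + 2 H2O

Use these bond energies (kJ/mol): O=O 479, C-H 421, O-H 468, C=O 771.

ΔH ≈ −772 kJ

Bonds broken (reactants):
  C-H: 4 × 421 = 1684
  O=O: 2 × 479 = 958
  Σ(broken) = 2642 kJ
Bonds formed (products):
  C=O: 2 × 771 = 1542
  O-H: 4 × 468 = 1872
  Σ(formed) = 3414 kJ
ΔH = Σ(broken) − Σ(formed) = 2642 − 3414 = −772 kJ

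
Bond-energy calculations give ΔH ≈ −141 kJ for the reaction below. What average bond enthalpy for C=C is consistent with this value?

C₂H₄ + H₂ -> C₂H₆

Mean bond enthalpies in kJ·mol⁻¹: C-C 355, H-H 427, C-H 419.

Let D be the C=C bond energy.
Σ(broken) = 4×419 + 1×D + 1×427 = 2103 + D
Σ(formed) = 1×355 + 6×419 = 2869
ΔH = Σ(broken) − Σ(formed) = (2103 + D) − (2869) = −766 + D
Setting this equal to −141 kJ gives D = 625 kJ/mol.

D(C=C) ≈ 625 kJ/mol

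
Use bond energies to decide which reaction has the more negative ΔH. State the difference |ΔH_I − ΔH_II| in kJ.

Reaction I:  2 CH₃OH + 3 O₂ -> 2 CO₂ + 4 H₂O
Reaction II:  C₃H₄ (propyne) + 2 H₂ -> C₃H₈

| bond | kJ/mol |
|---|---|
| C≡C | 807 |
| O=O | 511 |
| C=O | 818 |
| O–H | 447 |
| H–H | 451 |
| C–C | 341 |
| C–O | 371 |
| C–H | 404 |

Reaction I, by 1007 kJ

Reaction I:
  Bonds broken (reactants):
    C–H: 6 × 404 = 2424
    C–O: 2 × 371 = 742
    O–H: 2 × 447 = 894
    O=O: 3 × 511 = 1533
    Σ(broken) = 5593 kJ
  Bonds formed (products):
    C=O: 4 × 818 = 3272
    O–H: 8 × 447 = 3576
    Σ(formed) = 6848 kJ
  ΔH_I = 5593 − 6848 = −1255 kJ
Reaction II:
  Bonds broken (reactants):
    C≡C: 1 × 807 = 807
    C–C: 1 × 341 = 341
    C–H: 4 × 404 = 1616
    H–H: 2 × 451 = 902
    Σ(broken) = 3666 kJ
  Bonds formed (products):
    C–C: 2 × 341 = 682
    C–H: 8 × 404 = 3232
    Σ(formed) = 3914 kJ
  ΔH_II = 3666 − 3914 = −248 kJ
ΔH_I − ΔH_II = −1007 kJ, so reaction I has the more negative ΔH; |ΔH_I − ΔH_II| = 1007 kJ.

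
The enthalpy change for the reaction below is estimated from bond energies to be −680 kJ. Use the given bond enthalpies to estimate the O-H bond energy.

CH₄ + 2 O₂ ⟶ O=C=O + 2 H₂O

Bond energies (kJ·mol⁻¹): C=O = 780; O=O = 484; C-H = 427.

Let D be the O-H bond energy.
Σ(broken) = 4×427 + 2×484 = 2676
Σ(formed) = 2×780 + 4×D = 1560 + 4D
ΔH = Σ(broken) − Σ(formed) = (2676) − (1560 + 4D) = +1116 − 4D
Setting this equal to −680 kJ gives 4D = 1796, so D = 449 kJ/mol.

D(O-H) ≈ 449 kJ/mol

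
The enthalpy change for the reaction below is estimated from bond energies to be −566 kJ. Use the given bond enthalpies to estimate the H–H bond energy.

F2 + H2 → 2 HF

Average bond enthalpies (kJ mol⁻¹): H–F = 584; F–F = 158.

D(H–H) ≈ 444 kJ/mol

Let D be the H–H bond energy.
Σ(broken) = 1×158 + 1×D = 158 + D
Σ(formed) = 2×584 = 1168
ΔH = Σ(broken) − Σ(formed) = (158 + D) − (1168) = −1010 + D
Setting this equal to −566 kJ gives D = 444 kJ/mol.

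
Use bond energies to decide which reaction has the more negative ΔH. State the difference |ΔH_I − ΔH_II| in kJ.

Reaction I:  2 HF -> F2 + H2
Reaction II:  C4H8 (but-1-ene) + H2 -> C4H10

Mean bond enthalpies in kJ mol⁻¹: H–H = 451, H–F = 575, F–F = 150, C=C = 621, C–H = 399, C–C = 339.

Reaction I:
  Bonds broken (reactants):
    H–F: 2 × 575 = 1150
    Σ(broken) = 1150 kJ
  Bonds formed (products):
    F–F: 1 × 150 = 150
    H–H: 1 × 451 = 451
    Σ(formed) = 601 kJ
  ΔH_I = 1150 − 601 = +549 kJ
Reaction II:
  Bonds broken (reactants):
    C–C: 2 × 339 = 678
    C–H: 8 × 399 = 3192
    C=C: 1 × 621 = 621
    H–H: 1 × 451 = 451
    Σ(broken) = 4942 kJ
  Bonds formed (products):
    C–C: 3 × 339 = 1017
    C–H: 10 × 399 = 3990
    Σ(formed) = 5007 kJ
  ΔH_II = 4942 − 5007 = −65 kJ
ΔH_I − ΔH_II = +614 kJ, so reaction II has the more negative ΔH; |ΔH_I − ΔH_II| = 614 kJ.

Reaction II, by 614 kJ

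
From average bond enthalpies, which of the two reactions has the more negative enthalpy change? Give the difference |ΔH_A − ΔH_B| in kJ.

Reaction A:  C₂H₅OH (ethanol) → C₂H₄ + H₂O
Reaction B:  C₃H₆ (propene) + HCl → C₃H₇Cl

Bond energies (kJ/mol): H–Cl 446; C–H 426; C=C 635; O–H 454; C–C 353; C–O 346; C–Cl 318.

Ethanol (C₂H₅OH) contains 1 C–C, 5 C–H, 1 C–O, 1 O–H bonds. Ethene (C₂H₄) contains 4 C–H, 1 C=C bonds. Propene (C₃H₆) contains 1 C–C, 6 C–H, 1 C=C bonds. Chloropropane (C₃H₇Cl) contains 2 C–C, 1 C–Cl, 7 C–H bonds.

Reaction B, by 52 kJ

Reaction A:
  Bonds broken (reactants):
    C–C: 1 × 353 = 353
    C–H: 5 × 426 = 2130
    C–O: 1 × 346 = 346
    O–H: 1 × 454 = 454
    Σ(broken) = 3283 kJ
  Bonds formed (products):
    C–H: 4 × 426 = 1704
    C=C: 1 × 635 = 635
    O–H: 2 × 454 = 908
    Σ(formed) = 3247 kJ
  ΔH_A = 3283 − 3247 = +36 kJ
Reaction B:
  Bonds broken (reactants):
    C–C: 1 × 353 = 353
    C–H: 6 × 426 = 2556
    C=C: 1 × 635 = 635
    H–Cl: 1 × 446 = 446
    Σ(broken) = 3990 kJ
  Bonds formed (products):
    C–C: 2 × 353 = 706
    C–Cl: 1 × 318 = 318
    C–H: 7 × 426 = 2982
    Σ(formed) = 4006 kJ
  ΔH_B = 3990 − 4006 = −16 kJ
ΔH_A − ΔH_B = +52 kJ, so reaction B has the more negative ΔH; |ΔH_A − ΔH_B| = 52 kJ.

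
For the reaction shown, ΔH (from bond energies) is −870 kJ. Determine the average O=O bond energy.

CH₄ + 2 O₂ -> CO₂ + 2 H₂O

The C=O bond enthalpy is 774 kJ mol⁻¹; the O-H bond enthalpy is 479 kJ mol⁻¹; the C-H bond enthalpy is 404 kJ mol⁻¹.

D(O=O) ≈ 489 kJ/mol

Let D be the O=O bond energy.
Σ(broken) = 4×404 + 2×D = 1616 + 2D
Σ(formed) = 2×774 + 4×479 = 3464
ΔH = Σ(broken) − Σ(formed) = (1616 + 2D) − (3464) = −1848 + 2D
Setting this equal to −870 kJ gives 2D = 978, so D = 489 kJ/mol.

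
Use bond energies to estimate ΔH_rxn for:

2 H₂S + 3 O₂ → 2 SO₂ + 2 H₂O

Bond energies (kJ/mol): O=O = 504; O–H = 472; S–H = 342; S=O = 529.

Bonds broken (reactants):
  O=O: 3 × 504 = 1512
  S–H: 4 × 342 = 1368
  Σ(broken) = 2880 kJ
Bonds formed (products):
  O–H: 4 × 472 = 1888
  S=O: 4 × 529 = 2116
  Σ(formed) = 4004 kJ
ΔH = Σ(broken) − Σ(formed) = 2880 − 4004 = −1124 kJ

ΔH ≈ −1124 kJ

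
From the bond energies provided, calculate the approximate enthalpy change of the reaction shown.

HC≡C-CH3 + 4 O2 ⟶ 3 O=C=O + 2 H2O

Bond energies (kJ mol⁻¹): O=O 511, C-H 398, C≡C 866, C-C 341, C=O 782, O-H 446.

Bonds broken (reactants):
  C≡C: 1 × 866 = 866
  C-C: 1 × 341 = 341
  C-H: 4 × 398 = 1592
  O=O: 4 × 511 = 2044
  Σ(broken) = 4843 kJ
Bonds formed (products):
  C=O: 6 × 782 = 4692
  O-H: 4 × 446 = 1784
  Σ(formed) = 6476 kJ
ΔH = Σ(broken) − Σ(formed) = 4843 − 6476 = −1633 kJ

ΔH ≈ −1633 kJ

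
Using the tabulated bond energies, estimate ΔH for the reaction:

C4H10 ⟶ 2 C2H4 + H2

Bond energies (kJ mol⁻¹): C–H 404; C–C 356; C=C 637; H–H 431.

ΔH ≈ +171 kJ

Bonds broken (reactants):
  C–C: 3 × 356 = 1068
  C–H: 10 × 404 = 4040
  Σ(broken) = 5108 kJ
Bonds formed (products):
  C–H: 8 × 404 = 3232
  C=C: 2 × 637 = 1274
  H–H: 1 × 431 = 431
  Σ(formed) = 4937 kJ
ΔH = Σ(broken) − Σ(formed) = 5108 − 4937 = +171 kJ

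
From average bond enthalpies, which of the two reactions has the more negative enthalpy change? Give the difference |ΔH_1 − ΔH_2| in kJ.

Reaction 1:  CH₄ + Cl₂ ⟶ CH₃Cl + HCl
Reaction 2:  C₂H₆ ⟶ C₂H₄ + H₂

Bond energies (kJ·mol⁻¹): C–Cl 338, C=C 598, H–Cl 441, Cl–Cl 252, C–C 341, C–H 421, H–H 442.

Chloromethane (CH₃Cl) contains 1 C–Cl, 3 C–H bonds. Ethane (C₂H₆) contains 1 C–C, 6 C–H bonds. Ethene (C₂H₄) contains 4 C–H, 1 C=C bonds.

Reaction 1, by 249 kJ

Reaction 1:
  Bonds broken (reactants):
    C–H: 4 × 421 = 1684
    Cl–Cl: 1 × 252 = 252
    Σ(broken) = 1936 kJ
  Bonds formed (products):
    C–Cl: 1 × 338 = 338
    C–H: 3 × 421 = 1263
    H–Cl: 1 × 441 = 441
    Σ(formed) = 2042 kJ
  ΔH_1 = 1936 − 2042 = −106 kJ
Reaction 2:
  Bonds broken (reactants):
    C–C: 1 × 341 = 341
    C–H: 6 × 421 = 2526
    Σ(broken) = 2867 kJ
  Bonds formed (products):
    C–H: 4 × 421 = 1684
    C=C: 1 × 598 = 598
    H–H: 1 × 442 = 442
    Σ(formed) = 2724 kJ
  ΔH_2 = 2867 − 2724 = +143 kJ
ΔH_1 − ΔH_2 = −249 kJ, so reaction 1 has the more negative ΔH; |ΔH_1 − ΔH_2| = 249 kJ.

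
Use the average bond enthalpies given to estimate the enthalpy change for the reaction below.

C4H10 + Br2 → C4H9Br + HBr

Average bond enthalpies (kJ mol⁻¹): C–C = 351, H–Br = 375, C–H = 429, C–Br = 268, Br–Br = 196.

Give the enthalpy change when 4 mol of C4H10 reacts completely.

Bonds broken (reactants):
  Br–Br: 1 × 196 = 196
  C–C: 3 × 351 = 1053
  C–H: 10 × 429 = 4290
  Σ(broken) = 5539 kJ
Bonds formed (products):
  C–Br: 1 × 268 = 268
  C–C: 3 × 351 = 1053
  C–H: 9 × 429 = 3861
  H–Br: 1 × 375 = 375
  Σ(formed) = 5557 kJ
ΔH = Σ(broken) − Σ(formed) = 5539 − 5557 = −18 kJ
For 4× the reaction as written: 4 × (−18) = −72 kJ

ΔH = −72 kJ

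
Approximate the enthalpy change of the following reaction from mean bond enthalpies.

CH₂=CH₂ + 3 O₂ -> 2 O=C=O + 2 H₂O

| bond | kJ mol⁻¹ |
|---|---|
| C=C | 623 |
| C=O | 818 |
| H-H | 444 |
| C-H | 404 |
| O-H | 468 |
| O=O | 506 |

Bonds broken (reactants):
  C-H: 4 × 404 = 1616
  C=C: 1 × 623 = 623
  O=O: 3 × 506 = 1518
  Σ(broken) = 3757 kJ
Bonds formed (products):
  C=O: 4 × 818 = 3272
  O-H: 4 × 468 = 1872
  Σ(formed) = 5144 kJ
ΔH = Σ(broken) − Σ(formed) = 3757 − 5144 = −1387 kJ

ΔH ≈ −1387 kJ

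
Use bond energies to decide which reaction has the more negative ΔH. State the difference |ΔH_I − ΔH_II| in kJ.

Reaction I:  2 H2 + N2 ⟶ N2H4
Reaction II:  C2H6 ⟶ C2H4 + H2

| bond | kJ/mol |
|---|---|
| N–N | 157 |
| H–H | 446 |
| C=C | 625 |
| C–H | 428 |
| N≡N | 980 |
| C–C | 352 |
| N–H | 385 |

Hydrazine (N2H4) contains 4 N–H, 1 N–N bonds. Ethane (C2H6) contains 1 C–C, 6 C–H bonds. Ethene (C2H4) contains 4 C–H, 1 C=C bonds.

Reaction II, by 38 kJ

Reaction I:
  Bonds broken (reactants):
    H–H: 2 × 446 = 892
    N≡N: 1 × 980 = 980
    Σ(broken) = 1872 kJ
  Bonds formed (products):
    N–H: 4 × 385 = 1540
    N–N: 1 × 157 = 157
    Σ(formed) = 1697 kJ
  ΔH_I = 1872 − 1697 = +175 kJ
Reaction II:
  Bonds broken (reactants):
    C–C: 1 × 352 = 352
    C–H: 6 × 428 = 2568
    Σ(broken) = 2920 kJ
  Bonds formed (products):
    C–H: 4 × 428 = 1712
    C=C: 1 × 625 = 625
    H–H: 1 × 446 = 446
    Σ(formed) = 2783 kJ
  ΔH_II = 2920 − 2783 = +137 kJ
ΔH_I − ΔH_II = +38 kJ, so reaction II has the more negative ΔH; |ΔH_I − ΔH_II| = 38 kJ.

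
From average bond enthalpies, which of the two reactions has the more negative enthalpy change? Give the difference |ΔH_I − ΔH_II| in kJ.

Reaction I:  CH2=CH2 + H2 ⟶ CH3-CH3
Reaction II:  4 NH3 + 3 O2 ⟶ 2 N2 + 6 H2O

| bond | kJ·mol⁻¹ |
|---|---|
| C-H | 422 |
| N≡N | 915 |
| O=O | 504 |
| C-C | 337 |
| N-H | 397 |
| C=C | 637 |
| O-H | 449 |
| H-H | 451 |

Reaction II, by 849 kJ

Reaction I:
  Bonds broken (reactants):
    C-H: 4 × 422 = 1688
    C=C: 1 × 637 = 637
    H-H: 1 × 451 = 451
    Σ(broken) = 2776 kJ
  Bonds formed (products):
    C-C: 1 × 337 = 337
    C-H: 6 × 422 = 2532
    Σ(formed) = 2869 kJ
  ΔH_I = 2776 − 2869 = −93 kJ
Reaction II:
  Bonds broken (reactants):
    N-H: 12 × 397 = 4764
    O=O: 3 × 504 = 1512
    Σ(broken) = 6276 kJ
  Bonds formed (products):
    N≡N: 2 × 915 = 1830
    O-H: 12 × 449 = 5388
    Σ(formed) = 7218 kJ
  ΔH_II = 6276 − 7218 = −942 kJ
ΔH_I − ΔH_II = +849 kJ, so reaction II has the more negative ΔH; |ΔH_I − ΔH_II| = 849 kJ.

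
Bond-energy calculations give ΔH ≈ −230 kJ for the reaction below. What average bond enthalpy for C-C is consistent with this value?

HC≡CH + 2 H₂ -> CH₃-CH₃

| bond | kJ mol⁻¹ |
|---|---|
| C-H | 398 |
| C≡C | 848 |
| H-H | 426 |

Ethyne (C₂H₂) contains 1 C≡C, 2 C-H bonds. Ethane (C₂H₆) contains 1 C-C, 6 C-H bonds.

Let D be the C-C bond energy.
Σ(broken) = 1×848 + 2×398 + 2×426 = 2496
Σ(formed) = 1×D + 6×398 = 2388 + D
ΔH = Σ(broken) − Σ(formed) = (2496) − (2388 + D) = +108 − D
Setting this equal to −230 kJ gives D = 338 kJ/mol.

D(C-C) ≈ 338 kJ/mol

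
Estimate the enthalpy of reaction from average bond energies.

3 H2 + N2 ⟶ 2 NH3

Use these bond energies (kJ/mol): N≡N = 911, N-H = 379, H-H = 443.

Bonds broken (reactants):
  H-H: 3 × 443 = 1329
  N≡N: 1 × 911 = 911
  Σ(broken) = 2240 kJ
Bonds formed (products):
  N-H: 6 × 379 = 2274
  Σ(formed) = 2274 kJ
ΔH = Σ(broken) − Σ(formed) = 2240 − 2274 = −34 kJ

ΔH ≈ −34 kJ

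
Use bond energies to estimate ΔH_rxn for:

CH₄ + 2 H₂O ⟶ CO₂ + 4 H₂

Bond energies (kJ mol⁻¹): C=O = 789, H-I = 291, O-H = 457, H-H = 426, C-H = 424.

Bonds broken (reactants):
  C-H: 4 × 424 = 1696
  O-H: 4 × 457 = 1828
  Σ(broken) = 3524 kJ
Bonds formed (products):
  C=O: 2 × 789 = 1578
  H-H: 4 × 426 = 1704
  Σ(formed) = 3282 kJ
ΔH = Σ(broken) − Σ(formed) = 3524 − 3282 = +242 kJ

ΔH ≈ +242 kJ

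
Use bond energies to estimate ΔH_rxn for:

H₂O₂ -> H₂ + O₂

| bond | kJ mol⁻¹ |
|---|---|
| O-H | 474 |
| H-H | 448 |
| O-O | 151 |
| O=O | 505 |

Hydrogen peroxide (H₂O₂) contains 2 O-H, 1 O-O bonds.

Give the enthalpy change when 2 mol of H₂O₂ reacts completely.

ΔH = +292 kJ

Bonds broken (reactants):
  O-H: 2 × 474 = 948
  O-O: 1 × 151 = 151
  Σ(broken) = 1099 kJ
Bonds formed (products):
  H-H: 1 × 448 = 448
  O=O: 1 × 505 = 505
  Σ(formed) = 953 kJ
ΔH = Σ(broken) − Σ(formed) = 1099 − 953 = +146 kJ
For 2× the reaction as written: 2 × (+146) = +292 kJ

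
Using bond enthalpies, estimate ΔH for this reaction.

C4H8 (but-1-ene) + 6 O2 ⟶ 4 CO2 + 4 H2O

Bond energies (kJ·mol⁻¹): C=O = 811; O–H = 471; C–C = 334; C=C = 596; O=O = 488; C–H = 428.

Bonds broken (reactants):
  C–C: 2 × 334 = 668
  C–H: 8 × 428 = 3424
  C=C: 1 × 596 = 596
  O=O: 6 × 488 = 2928
  Σ(broken) = 7616 kJ
Bonds formed (products):
  C=O: 8 × 811 = 6488
  O–H: 8 × 471 = 3768
  Σ(formed) = 10256 kJ
ΔH = Σ(broken) − Σ(formed) = 7616 − 10256 = −2640 kJ

ΔH ≈ −2640 kJ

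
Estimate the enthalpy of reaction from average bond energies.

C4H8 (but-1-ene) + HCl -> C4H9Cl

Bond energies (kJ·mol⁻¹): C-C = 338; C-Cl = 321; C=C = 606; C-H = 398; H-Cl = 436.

ΔH ≈ −15 kJ

Bonds broken (reactants):
  C-C: 2 × 338 = 676
  C-H: 8 × 398 = 3184
  C=C: 1 × 606 = 606
  H-Cl: 1 × 436 = 436
  Σ(broken) = 4902 kJ
Bonds formed (products):
  C-C: 3 × 338 = 1014
  C-Cl: 1 × 321 = 321
  C-H: 9 × 398 = 3582
  Σ(formed) = 4917 kJ
ΔH = Σ(broken) − Σ(formed) = 4902 − 4917 = −15 kJ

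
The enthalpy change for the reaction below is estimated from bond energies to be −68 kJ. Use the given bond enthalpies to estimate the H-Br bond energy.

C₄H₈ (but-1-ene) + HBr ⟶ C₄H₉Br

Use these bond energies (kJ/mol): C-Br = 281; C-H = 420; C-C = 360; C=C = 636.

Let D be the H-Br bond energy.
Σ(broken) = 2×360 + 8×420 + 1×636 + 1×D = 4716 + D
Σ(formed) = 1×281 + 3×360 + 9×420 = 5141
ΔH = Σ(broken) − Σ(formed) = (4716 + D) − (5141) = −425 + D
Setting this equal to −68 kJ gives D = 357 kJ/mol.

D(H-Br) ≈ 357 kJ/mol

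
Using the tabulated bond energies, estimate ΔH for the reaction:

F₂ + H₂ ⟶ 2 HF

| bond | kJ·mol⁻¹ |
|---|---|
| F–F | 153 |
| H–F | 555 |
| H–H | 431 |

ΔH ≈ −526 kJ

Bonds broken (reactants):
  F–F: 1 × 153 = 153
  H–H: 1 × 431 = 431
  Σ(broken) = 584 kJ
Bonds formed (products):
  H–F: 2 × 555 = 1110
  Σ(formed) = 1110 kJ
ΔH = Σ(broken) − Σ(formed) = 584 − 1110 = −526 kJ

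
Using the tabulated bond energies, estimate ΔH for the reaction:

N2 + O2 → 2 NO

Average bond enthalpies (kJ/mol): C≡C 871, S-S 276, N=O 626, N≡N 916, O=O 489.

Bonds broken (reactants):
  N≡N: 1 × 916 = 916
  O=O: 1 × 489 = 489
  Σ(broken) = 1405 kJ
Bonds formed (products):
  N=O: 2 × 626 = 1252
  Σ(formed) = 1252 kJ
ΔH = Σ(broken) − Σ(formed) = 1405 − 1252 = +153 kJ

ΔH ≈ +153 kJ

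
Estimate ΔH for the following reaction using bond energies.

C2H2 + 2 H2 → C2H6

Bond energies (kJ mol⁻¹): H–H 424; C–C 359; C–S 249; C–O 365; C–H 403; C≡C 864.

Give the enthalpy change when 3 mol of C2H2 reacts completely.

Bonds broken (reactants):
  C≡C: 1 × 864 = 864
  C–H: 2 × 403 = 806
  H–H: 2 × 424 = 848
  Σ(broken) = 2518 kJ
Bonds formed (products):
  C–C: 1 × 359 = 359
  C–H: 6 × 403 = 2418
  Σ(formed) = 2777 kJ
ΔH = Σ(broken) − Σ(formed) = 2518 − 2777 = −259 kJ
For 3× the reaction as written: 3 × (−259) = −777 kJ

ΔH = −777 kJ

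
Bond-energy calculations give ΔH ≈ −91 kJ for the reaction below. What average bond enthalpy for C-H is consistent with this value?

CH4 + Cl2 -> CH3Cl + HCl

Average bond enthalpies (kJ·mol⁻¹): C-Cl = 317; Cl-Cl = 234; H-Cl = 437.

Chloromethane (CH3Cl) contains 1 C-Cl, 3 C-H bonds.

D(C-H) ≈ 429 kJ/mol

Let D be the C-H bond energy.
Σ(broken) = 4×D + 1×234 = 234 + 4D
Σ(formed) = 1×317 + 3×D + 1×437 = 754 + 3D
ΔH = Σ(broken) − Σ(formed) = (234 + 4D) − (754 + 3D) = −520 + D
Setting this equal to −91 kJ gives D = 429 kJ/mol.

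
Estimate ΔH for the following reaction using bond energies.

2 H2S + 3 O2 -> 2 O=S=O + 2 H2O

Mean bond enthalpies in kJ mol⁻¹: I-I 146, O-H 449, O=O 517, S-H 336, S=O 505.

Bonds broken (reactants):
  O=O: 3 × 517 = 1551
  S-H: 4 × 336 = 1344
  Σ(broken) = 2895 kJ
Bonds formed (products):
  O-H: 4 × 449 = 1796
  S=O: 4 × 505 = 2020
  Σ(formed) = 3816 kJ
ΔH = Σ(broken) − Σ(formed) = 2895 − 3816 = −921 kJ

ΔH ≈ −921 kJ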